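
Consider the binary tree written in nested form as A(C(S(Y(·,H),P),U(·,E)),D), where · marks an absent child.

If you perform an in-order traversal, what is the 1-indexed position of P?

In-order visits the left subtree, then the node, then the right subtree.
At A: go left to C.
  At C: go left to S.
    At S: go left to Y.
      At Y: no left child.
      Visit Y.
      At Y: go right to H.
        H is a leaf — visit H.
    Visit S.
    At S: go right to P.
      P is a leaf — visit P.
  Visit C.
  At C: go right to U.
    At U: no left child.
    Visit U.
    At U: go right to E.
      E is a leaf — visit E.
Visit A.
At A: go right to D.
  D is a leaf — visit D.
Full in-order sequence: Y, H, S, P, C, U, E, A, D.

4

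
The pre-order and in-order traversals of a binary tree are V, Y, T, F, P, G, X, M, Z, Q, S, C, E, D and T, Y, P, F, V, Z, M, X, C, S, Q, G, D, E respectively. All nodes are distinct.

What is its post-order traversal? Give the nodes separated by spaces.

T P F Y Z M C S Q X D E G V

The first element of pre-order is the root; it splits in-order into left and right subtrees.
Root V: left subtree has 4 nodes {T, Y, P, F}, right has 9 {Z, M, X, C, S, Q, G, D, E}.
  Root Y: left subtree has 1 node {T}, right has 2 {P, F}.
    Root F: left subtree has 1 node {P}, right has 0 { }.
  Root G: left subtree has 6 nodes {Z, M, X, C, S, Q}, right has 2 {D, E}.
    Root X: left subtree has 2 nodes {Z, M}, right has 3 {C, S, Q}.
      Root M: left subtree has 1 node {Z}, right has 0 { }.
      Root Q: left subtree has 2 nodes {C, S}, right has 0 { }.
        Root S: left subtree has 1 node {C}, right has 0 { }.
    Root E: left subtree has 1 node {D}, right has 0 { }.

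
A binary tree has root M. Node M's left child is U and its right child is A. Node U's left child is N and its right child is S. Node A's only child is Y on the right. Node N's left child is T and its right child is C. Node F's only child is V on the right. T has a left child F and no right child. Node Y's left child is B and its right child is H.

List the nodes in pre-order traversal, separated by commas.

Pre-order visits the node, then its left subtree, then its right subtree.
Visit M.
At M: go left to U.
  Visit U.
  At U: go left to N.
    Visit N.
    At N: go left to T.
      Visit T.
      At T: go left to F.
        Visit F.
        At F: no left child.
        At F: go right to V.
          V is a leaf — visit V.
      At T: no right child.
    At N: go right to C.
      C is a leaf — visit C.
  At U: go right to S.
    S is a leaf — visit S.
At M: go right to A.
  Visit A.
  At A: no left child.
  At A: go right to Y.
    Visit Y.
    At Y: go left to B.
      B is a leaf — visit B.
    At Y: go right to H.
      H is a leaf — visit H.

M, U, N, T, F, V, C, S, A, Y, B, H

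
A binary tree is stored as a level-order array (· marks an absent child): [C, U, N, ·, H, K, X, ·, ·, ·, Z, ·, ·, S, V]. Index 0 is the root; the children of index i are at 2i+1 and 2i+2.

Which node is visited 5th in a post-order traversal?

S

Post-order visits the left subtree, then the right subtree, then the node.
At C: go left to U.
  At U: no left child.
  At U: go right to H.
    At H: no left child.
    At H: go right to Z.
      Z is a leaf — visit Z.
    Visit H.
  Visit U.
At C: go right to N.
  At N: go left to K.
    K is a leaf — visit K.
  At N: go right to X.
    At X: go left to S.
      S is a leaf — visit S.
    At X: go right to V.
      V is a leaf — visit V.
    Visit X.
  Visit N.
Visit C.
Full post-order sequence: Z, H, U, K, S, V, X, N, C.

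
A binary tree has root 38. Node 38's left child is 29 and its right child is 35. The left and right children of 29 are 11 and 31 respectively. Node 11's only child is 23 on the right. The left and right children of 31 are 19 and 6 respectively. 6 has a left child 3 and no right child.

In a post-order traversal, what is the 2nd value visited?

Post-order visits the left subtree, then the right subtree, then the node.
At 38: go left to 29.
  At 29: go left to 11.
    At 11: no left child.
    At 11: go right to 23.
      23 is a leaf — visit 23.
    Visit 11.
  At 29: go right to 31.
    At 31: go left to 19.
      19 is a leaf — visit 19.
    At 31: go right to 6.
      At 6: go left to 3.
        3 is a leaf — visit 3.
      At 6: no right child.
      Visit 6.
    Visit 31.
  Visit 29.
At 38: go right to 35.
  35 is a leaf — visit 35.
Visit 38.
Full post-order sequence: 23, 11, 19, 3, 6, 31, 29, 35, 38.

11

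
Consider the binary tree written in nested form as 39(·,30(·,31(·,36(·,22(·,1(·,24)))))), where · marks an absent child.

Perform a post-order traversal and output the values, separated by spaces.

24 1 22 36 31 30 39

Post-order visits the left subtree, then the right subtree, then the node.
At 39: no left child.
At 39: go right to 30.
  At 30: no left child.
  At 30: go right to 31.
    At 31: no left child.
    At 31: go right to 36.
      At 36: no left child.
      At 36: go right to 22.
        At 22: no left child.
        At 22: go right to 1.
          At 1: no left child.
          At 1: go right to 24.
            24 is a leaf — visit 24.
          Visit 1.
        Visit 22.
      Visit 36.
    Visit 31.
  Visit 30.
Visit 39.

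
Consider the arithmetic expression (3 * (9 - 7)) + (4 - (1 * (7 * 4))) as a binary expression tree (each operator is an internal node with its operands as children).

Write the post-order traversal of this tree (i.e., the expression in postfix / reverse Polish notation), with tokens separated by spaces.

3 9 7 - * 4 1 7 4 * * - +

Post-order on an expression tree gives postfix notation: for each operator, emit left operand, right operand, then the operator.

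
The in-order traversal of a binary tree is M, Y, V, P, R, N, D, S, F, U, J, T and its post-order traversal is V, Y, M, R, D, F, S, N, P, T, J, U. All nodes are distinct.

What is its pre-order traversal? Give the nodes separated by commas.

U, P, M, Y, V, N, R, S, D, F, J, T

The last element of post-order is the root; it splits in-order into left and right subtrees.
Root U: left subtree has 9 nodes {M, Y, V, P, R, N, D, S, F}, right has 2 {J, T}.
  Root P: left subtree has 3 nodes {M, Y, V}, right has 5 {R, N, D, S, F}.
    Root M: left subtree has 0 nodes { }, right has 2 {Y, V}.
      Root Y: left subtree has 0 nodes { }, right has 1 {V}.
    Root N: left subtree has 1 node {R}, right has 3 {D, S, F}.
      Root S: left subtree has 1 node {D}, right has 1 {F}.
  Root J: left subtree has 0 nodes { }, right has 1 {T}.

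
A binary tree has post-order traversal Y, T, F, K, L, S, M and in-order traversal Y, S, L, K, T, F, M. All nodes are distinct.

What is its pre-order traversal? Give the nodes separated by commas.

The last element of post-order is the root; it splits in-order into left and right subtrees.
Root M: left subtree has 6 nodes {Y, S, L, K, T, F}, right has 0 { }.
  Root S: left subtree has 1 node {Y}, right has 4 {L, K, T, F}.
    Root L: left subtree has 0 nodes { }, right has 3 {K, T, F}.
      Root K: left subtree has 0 nodes { }, right has 2 {T, F}.
        Root F: left subtree has 1 node {T}, right has 0 { }.

M, S, Y, L, K, F, T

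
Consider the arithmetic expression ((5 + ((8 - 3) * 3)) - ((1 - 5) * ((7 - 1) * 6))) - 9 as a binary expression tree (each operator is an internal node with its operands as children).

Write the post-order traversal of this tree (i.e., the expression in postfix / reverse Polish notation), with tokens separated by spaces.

Post-order on an expression tree gives postfix notation: for each operator, emit left operand, right operand, then the operator.

5 8 3 - 3 * + 1 5 - 7 1 - 6 * * - 9 -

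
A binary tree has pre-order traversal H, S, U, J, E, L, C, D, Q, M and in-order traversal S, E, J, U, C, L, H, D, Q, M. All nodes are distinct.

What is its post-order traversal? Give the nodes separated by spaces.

The first element of pre-order is the root; it splits in-order into left and right subtrees.
Root H: left subtree has 6 nodes {S, E, J, U, C, L}, right has 3 {D, Q, M}.
  Root S: left subtree has 0 nodes { }, right has 5 {E, J, U, C, L}.
    Root U: left subtree has 2 nodes {E, J}, right has 2 {C, L}.
      Root J: left subtree has 1 node {E}, right has 0 { }.
      Root L: left subtree has 1 node {C}, right has 0 { }.
  Root D: left subtree has 0 nodes { }, right has 2 {Q, M}.
    Root Q: left subtree has 0 nodes { }, right has 1 {M}.

E J C L U S M Q D H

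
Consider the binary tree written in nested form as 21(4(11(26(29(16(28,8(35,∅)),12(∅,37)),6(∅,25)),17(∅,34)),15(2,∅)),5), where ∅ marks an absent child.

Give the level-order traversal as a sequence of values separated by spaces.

Level-order visits nodes level by level from the root, left to right within each level.
Level 0: 21
Level 1: 4, 5
Level 2: 11, 15
Level 3: 26, 17, 2
Level 4: 29, 6, 34
Level 5: 16, 12, 25
Level 6: 28, 8, 37
Level 7: 35

21 4 5 11 15 26 17 2 29 6 34 16 12 25 28 8 37 35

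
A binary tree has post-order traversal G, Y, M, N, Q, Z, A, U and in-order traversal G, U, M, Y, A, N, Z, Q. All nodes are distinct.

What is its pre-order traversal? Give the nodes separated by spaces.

The last element of post-order is the root; it splits in-order into left and right subtrees.
Root U: left subtree has 1 node {G}, right has 6 {M, Y, A, N, Z, Q}.
  Root A: left subtree has 2 nodes {M, Y}, right has 3 {N, Z, Q}.
    Root M: left subtree has 0 nodes { }, right has 1 {Y}.
    Root Z: left subtree has 1 node {N}, right has 1 {Q}.

U G A M Y Z N Q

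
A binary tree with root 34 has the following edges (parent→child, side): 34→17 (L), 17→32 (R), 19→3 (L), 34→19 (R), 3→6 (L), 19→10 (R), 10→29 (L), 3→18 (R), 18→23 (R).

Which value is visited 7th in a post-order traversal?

Post-order visits the left subtree, then the right subtree, then the node.
At 34: go left to 17.
  At 17: no left child.
  At 17: go right to 32.
    32 is a leaf — visit 32.
  Visit 17.
At 34: go right to 19.
  At 19: go left to 3.
    At 3: go left to 6.
      6 is a leaf — visit 6.
    At 3: go right to 18.
      At 18: no left child.
      At 18: go right to 23.
        23 is a leaf — visit 23.
      Visit 18.
    Visit 3.
  At 19: go right to 10.
    At 10: go left to 29.
      29 is a leaf — visit 29.
    At 10: no right child.
    Visit 10.
  Visit 19.
Visit 34.
Full post-order sequence: 32, 17, 6, 23, 18, 3, 29, 10, 19, 34.

29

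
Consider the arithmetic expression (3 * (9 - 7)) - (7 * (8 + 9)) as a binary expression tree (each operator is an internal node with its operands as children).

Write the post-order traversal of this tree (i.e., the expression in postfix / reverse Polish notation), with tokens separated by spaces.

3 9 7 - * 7 8 9 + * -

Post-order on an expression tree gives postfix notation: for each operator, emit left operand, right operand, then the operator.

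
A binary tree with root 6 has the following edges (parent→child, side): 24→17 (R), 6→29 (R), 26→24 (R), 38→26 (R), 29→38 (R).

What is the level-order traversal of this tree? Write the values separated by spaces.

6 29 38 26 24 17

Level-order visits nodes level by level from the root, left to right within each level.
Level 0: 6
Level 1: 29
Level 2: 38
Level 3: 26
Level 4: 24
Level 5: 17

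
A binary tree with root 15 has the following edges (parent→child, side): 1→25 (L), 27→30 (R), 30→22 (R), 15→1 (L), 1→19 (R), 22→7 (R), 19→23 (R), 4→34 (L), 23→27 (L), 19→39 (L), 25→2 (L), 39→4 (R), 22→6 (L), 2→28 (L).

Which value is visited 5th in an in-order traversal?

In-order visits the left subtree, then the node, then the right subtree.
At 15: go left to 1.
  At 1: go left to 25.
    At 25: go left to 2.
      At 2: go left to 28.
        28 is a leaf — visit 28.
      Visit 2.
      At 2: no right child.
    Visit 25.
    At 25: no right child.
  Visit 1.
  At 1: go right to 19.
    At 19: go left to 39.
      At 39: no left child.
      Visit 39.
      At 39: go right to 4.
        At 4: go left to 34.
          34 is a leaf — visit 34.
        Visit 4.
        At 4: no right child.
    Visit 19.
    At 19: go right to 23.
      At 23: go left to 27.
        At 27: no left child.
        Visit 27.
        At 27: go right to 30.
          At 30: no left child.
          Visit 30.
          At 30: go right to 22.
            At 22: go left to 6.
              6 is a leaf — visit 6.
            Visit 22.
            At 22: go right to 7.
              7 is a leaf — visit 7.
      Visit 23.
      At 23: no right child.
Visit 15.
At 15: no right child.
Full in-order sequence: 28, 2, 25, 1, 39, 34, 4, 19, 27, 30, 6, 22, 7, 23, 15.

39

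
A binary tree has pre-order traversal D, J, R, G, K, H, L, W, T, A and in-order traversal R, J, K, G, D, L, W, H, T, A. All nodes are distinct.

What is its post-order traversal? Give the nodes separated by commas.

The first element of pre-order is the root; it splits in-order into left and right subtrees.
Root D: left subtree has 4 nodes {R, J, K, G}, right has 5 {L, W, H, T, A}.
  Root J: left subtree has 1 node {R}, right has 2 {K, G}.
    Root G: left subtree has 1 node {K}, right has 0 { }.
  Root H: left subtree has 2 nodes {L, W}, right has 2 {T, A}.
    Root L: left subtree has 0 nodes { }, right has 1 {W}.
    Root T: left subtree has 0 nodes { }, right has 1 {A}.

R, K, G, J, W, L, A, T, H, D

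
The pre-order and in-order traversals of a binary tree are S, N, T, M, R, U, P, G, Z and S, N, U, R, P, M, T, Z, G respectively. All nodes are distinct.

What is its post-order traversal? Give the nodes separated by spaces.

The first element of pre-order is the root; it splits in-order into left and right subtrees.
Root S: left subtree has 0 nodes { }, right has 8 {N, U, R, P, M, T, Z, G}.
  Root N: left subtree has 0 nodes { }, right has 7 {U, R, P, M, T, Z, G}.
    Root T: left subtree has 4 nodes {U, R, P, M}, right has 2 {Z, G}.
      Root M: left subtree has 3 nodes {U, R, P}, right has 0 { }.
        Root R: left subtree has 1 node {U}, right has 1 {P}.
      Root G: left subtree has 1 node {Z}, right has 0 { }.

U P R M Z G T N S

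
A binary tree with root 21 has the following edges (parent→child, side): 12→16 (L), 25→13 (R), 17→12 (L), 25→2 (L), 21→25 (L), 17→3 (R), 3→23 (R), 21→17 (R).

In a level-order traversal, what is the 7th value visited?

3

Level-order visits nodes level by level from the root, left to right within each level.
Level 0: 21
Level 1: 25, 17
Level 2: 2, 13, 12, 3
Level 3: 16, 23
Full level-order sequence: 21, 25, 17, 2, 13, 12, 3, 16, 23.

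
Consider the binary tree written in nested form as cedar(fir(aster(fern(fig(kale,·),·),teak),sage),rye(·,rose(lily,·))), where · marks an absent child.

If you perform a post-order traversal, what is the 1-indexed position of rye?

10

Post-order visits the left subtree, then the right subtree, then the node.
At cedar: go left to fir.
  At fir: go left to aster.
    At aster: go left to fern.
      At fern: go left to fig.
        At fig: go left to kale.
          kale is a leaf — visit kale.
        At fig: no right child.
        Visit fig.
      At fern: no right child.
      Visit fern.
    At aster: go right to teak.
      teak is a leaf — visit teak.
    Visit aster.
  At fir: go right to sage.
    sage is a leaf — visit sage.
  Visit fir.
At cedar: go right to rye.
  At rye: no left child.
  At rye: go right to rose.
    At rose: go left to lily.
      lily is a leaf — visit lily.
    At rose: no right child.
    Visit rose.
  Visit rye.
Visit cedar.
Full post-order sequence: kale, fig, fern, teak, aster, sage, fir, lily, rose, rye, cedar.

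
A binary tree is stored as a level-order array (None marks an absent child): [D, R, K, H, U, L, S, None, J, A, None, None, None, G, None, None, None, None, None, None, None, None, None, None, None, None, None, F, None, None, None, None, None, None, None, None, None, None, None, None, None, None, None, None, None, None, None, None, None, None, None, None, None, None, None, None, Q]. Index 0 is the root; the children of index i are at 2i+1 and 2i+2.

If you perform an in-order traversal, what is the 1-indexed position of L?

7

In-order visits the left subtree, then the node, then the right subtree.
At D: go left to R.
  At R: go left to H.
    At H: no left child.
    Visit H.
    At H: go right to J.
      J is a leaf — visit J.
  Visit R.
  At R: go right to U.
    At U: go left to A.
      A is a leaf — visit A.
    Visit U.
    At U: no right child.
Visit D.
At D: go right to K.
  At K: go left to L.
    L is a leaf — visit L.
  Visit K.
  At K: go right to S.
    At S: go left to G.
      At G: go left to F.
        At F: no left child.
        Visit F.
        At F: go right to Q.
          Q is a leaf — visit Q.
      Visit G.
      At G: no right child.
    Visit S.
    At S: no right child.
Full in-order sequence: H, J, R, A, U, D, L, K, F, Q, G, S.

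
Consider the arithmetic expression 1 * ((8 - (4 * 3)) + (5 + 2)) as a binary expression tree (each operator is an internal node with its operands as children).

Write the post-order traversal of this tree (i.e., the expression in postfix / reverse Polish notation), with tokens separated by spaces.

1 8 4 3 * - 5 2 + + *

Post-order on an expression tree gives postfix notation: for each operator, emit left operand, right operand, then the operator.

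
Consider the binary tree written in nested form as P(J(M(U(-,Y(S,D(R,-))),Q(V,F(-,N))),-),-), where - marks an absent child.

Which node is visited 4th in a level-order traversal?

U

Level-order visits nodes level by level from the root, left to right within each level.
Level 0: P
Level 1: J
Level 2: M
Level 3: U, Q
Level 4: Y, V, F
Level 5: S, D, N
Level 6: R
Full level-order sequence: P, J, M, U, Q, Y, V, F, S, D, N, R.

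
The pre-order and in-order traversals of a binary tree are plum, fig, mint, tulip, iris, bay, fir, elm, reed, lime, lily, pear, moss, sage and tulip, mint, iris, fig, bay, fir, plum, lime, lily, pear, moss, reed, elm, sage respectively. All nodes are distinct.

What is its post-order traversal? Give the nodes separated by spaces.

The first element of pre-order is the root; it splits in-order into left and right subtrees.
Root plum: left subtree has 6 nodes {tulip, mint, iris, fig, bay, fir}, right has 7 {lime, lily, pear, moss, reed, elm, sage}.
  Root fig: left subtree has 3 nodes {tulip, mint, iris}, right has 2 {bay, fir}.
    Root mint: left subtree has 1 node {tulip}, right has 1 {iris}.
    Root bay: left subtree has 0 nodes { }, right has 1 {fir}.
  Root elm: left subtree has 5 nodes {lime, lily, pear, moss, reed}, right has 1 {sage}.
    Root reed: left subtree has 4 nodes {lime, lily, pear, moss}, right has 0 { }.
      Root lime: left subtree has 0 nodes { }, right has 3 {lily, pear, moss}.
        Root lily: left subtree has 0 nodes { }, right has 2 {pear, moss}.
          Root pear: left subtree has 0 nodes { }, right has 1 {moss}.

tulip iris mint fir bay fig moss pear lily lime reed sage elm plum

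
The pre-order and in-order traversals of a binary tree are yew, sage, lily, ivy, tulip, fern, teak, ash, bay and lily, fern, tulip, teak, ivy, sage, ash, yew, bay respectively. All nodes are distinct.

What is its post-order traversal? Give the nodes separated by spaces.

fern teak tulip ivy lily ash sage bay yew

The first element of pre-order is the root; it splits in-order into left and right subtrees.
Root yew: left subtree has 7 nodes {lily, fern, tulip, teak, ivy, sage, ash}, right has 1 {bay}.
  Root sage: left subtree has 5 nodes {lily, fern, tulip, teak, ivy}, right has 1 {ash}.
    Root lily: left subtree has 0 nodes { }, right has 4 {fern, tulip, teak, ivy}.
      Root ivy: left subtree has 3 nodes {fern, tulip, teak}, right has 0 { }.
        Root tulip: left subtree has 1 node {fern}, right has 1 {teak}.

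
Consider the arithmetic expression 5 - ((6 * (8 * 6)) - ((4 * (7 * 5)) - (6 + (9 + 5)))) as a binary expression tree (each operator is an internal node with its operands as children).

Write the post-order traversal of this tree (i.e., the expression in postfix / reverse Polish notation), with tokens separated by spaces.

5 6 8 6 * * 4 7 5 * * 6 9 5 + + - - -

Post-order on an expression tree gives postfix notation: for each operator, emit left operand, right operand, then the operator.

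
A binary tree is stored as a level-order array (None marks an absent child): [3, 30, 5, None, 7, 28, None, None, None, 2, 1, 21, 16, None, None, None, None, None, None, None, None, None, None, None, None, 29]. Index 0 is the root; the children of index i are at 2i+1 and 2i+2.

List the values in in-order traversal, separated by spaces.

30 2 7 1 3 21 28 29 16 5

In-order visits the left subtree, then the node, then the right subtree.
At 3: go left to 30.
  At 30: no left child.
  Visit 30.
  At 30: go right to 7.
    At 7: go left to 2.
      2 is a leaf — visit 2.
    Visit 7.
    At 7: go right to 1.
      1 is a leaf — visit 1.
Visit 3.
At 3: go right to 5.
  At 5: go left to 28.
    At 28: go left to 21.
      21 is a leaf — visit 21.
    Visit 28.
    At 28: go right to 16.
      At 16: go left to 29.
        29 is a leaf — visit 29.
      Visit 16.
      At 16: no right child.
  Visit 5.
  At 5: no right child.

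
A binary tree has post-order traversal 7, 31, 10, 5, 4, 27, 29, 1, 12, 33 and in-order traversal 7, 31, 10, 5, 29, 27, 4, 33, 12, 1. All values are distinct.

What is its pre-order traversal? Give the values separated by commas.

The last element of post-order is the root; it splits in-order into left and right subtrees.
Root 33: left subtree has 7 nodes {7, 31, 10, 5, 29, 27, 4}, right has 2 {12, 1}.
  Root 29: left subtree has 4 nodes {7, 31, 10, 5}, right has 2 {27, 4}.
    Root 5: left subtree has 3 nodes {7, 31, 10}, right has 0 { }.
      Root 10: left subtree has 2 nodes {7, 31}, right has 0 { }.
        Root 31: left subtree has 1 node {7}, right has 0 { }.
    Root 27: left subtree has 0 nodes { }, right has 1 {4}.
  Root 12: left subtree has 0 nodes { }, right has 1 {1}.

33, 29, 5, 10, 31, 7, 27, 4, 12, 1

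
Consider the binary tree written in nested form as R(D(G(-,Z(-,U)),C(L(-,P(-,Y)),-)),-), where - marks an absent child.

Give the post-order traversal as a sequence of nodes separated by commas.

Post-order visits the left subtree, then the right subtree, then the node.
At R: go left to D.
  At D: go left to G.
    At G: no left child.
    At G: go right to Z.
      At Z: no left child.
      At Z: go right to U.
        U is a leaf — visit U.
      Visit Z.
    Visit G.
  At D: go right to C.
    At C: go left to L.
      At L: no left child.
      At L: go right to P.
        At P: no left child.
        At P: go right to Y.
          Y is a leaf — visit Y.
        Visit P.
      Visit L.
    At C: no right child.
    Visit C.
  Visit D.
At R: no right child.
Visit R.

U, Z, G, Y, P, L, C, D, R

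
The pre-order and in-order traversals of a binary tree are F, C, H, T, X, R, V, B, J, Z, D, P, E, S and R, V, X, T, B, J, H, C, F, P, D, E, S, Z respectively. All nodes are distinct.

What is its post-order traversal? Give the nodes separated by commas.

V, R, X, J, B, T, H, C, P, S, E, D, Z, F

The first element of pre-order is the root; it splits in-order into left and right subtrees.
Root F: left subtree has 8 nodes {R, V, X, T, B, J, H, C}, right has 5 {P, D, E, S, Z}.
  Root C: left subtree has 7 nodes {R, V, X, T, B, J, H}, right has 0 { }.
    Root H: left subtree has 6 nodes {R, V, X, T, B, J}, right has 0 { }.
      Root T: left subtree has 3 nodes {R, V, X}, right has 2 {B, J}.
        Root X: left subtree has 2 nodes {R, V}, right has 0 { }.
          Root R: left subtree has 0 nodes { }, right has 1 {V}.
        Root B: left subtree has 0 nodes { }, right has 1 {J}.
  Root Z: left subtree has 4 nodes {P, D, E, S}, right has 0 { }.
    Root D: left subtree has 1 node {P}, right has 2 {E, S}.
      Root E: left subtree has 0 nodes { }, right has 1 {S}.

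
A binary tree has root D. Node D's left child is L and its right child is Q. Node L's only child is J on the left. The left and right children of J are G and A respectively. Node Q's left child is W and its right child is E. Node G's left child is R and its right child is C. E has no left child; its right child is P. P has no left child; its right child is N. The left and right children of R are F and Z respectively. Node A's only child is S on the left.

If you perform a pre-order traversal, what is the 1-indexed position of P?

14

Pre-order visits the node, then its left subtree, then its right subtree.
Visit D.
At D: go left to L.
  Visit L.
  At L: go left to J.
    Visit J.
    At J: go left to G.
      Visit G.
      At G: go left to R.
        Visit R.
        At R: go left to F.
          F is a leaf — visit F.
        At R: go right to Z.
          Z is a leaf — visit Z.
      At G: go right to C.
        C is a leaf — visit C.
    At J: go right to A.
      Visit A.
      At A: go left to S.
        S is a leaf — visit S.
      At A: no right child.
  At L: no right child.
At D: go right to Q.
  Visit Q.
  At Q: go left to W.
    W is a leaf — visit W.
  At Q: go right to E.
    Visit E.
    At E: no left child.
    At E: go right to P.
      Visit P.
      At P: no left child.
      At P: go right to N.
        N is a leaf — visit N.
Full pre-order sequence: D, L, J, G, R, F, Z, C, A, S, Q, W, E, P, N.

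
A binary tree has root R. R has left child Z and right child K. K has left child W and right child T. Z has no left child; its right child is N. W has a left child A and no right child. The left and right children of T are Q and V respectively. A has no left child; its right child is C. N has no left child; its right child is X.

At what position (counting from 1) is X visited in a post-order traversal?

1

Post-order visits the left subtree, then the right subtree, then the node.
At R: go left to Z.
  At Z: no left child.
  At Z: go right to N.
    At N: no left child.
    At N: go right to X.
      X is a leaf — visit X.
    Visit N.
  Visit Z.
At R: go right to K.
  At K: go left to W.
    At W: go left to A.
      At A: no left child.
      At A: go right to C.
        C is a leaf — visit C.
      Visit A.
    At W: no right child.
    Visit W.
  At K: go right to T.
    At T: go left to Q.
      Q is a leaf — visit Q.
    At T: go right to V.
      V is a leaf — visit V.
    Visit T.
  Visit K.
Visit R.
Full post-order sequence: X, N, Z, C, A, W, Q, V, T, K, R.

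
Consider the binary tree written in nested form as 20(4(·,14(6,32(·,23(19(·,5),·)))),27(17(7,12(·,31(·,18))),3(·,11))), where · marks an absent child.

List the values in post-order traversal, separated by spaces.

Post-order visits the left subtree, then the right subtree, then the node.
At 20: go left to 4.
  At 4: no left child.
  At 4: go right to 14.
    At 14: go left to 6.
      6 is a leaf — visit 6.
    At 14: go right to 32.
      At 32: no left child.
      At 32: go right to 23.
        At 23: go left to 19.
          At 19: no left child.
          At 19: go right to 5.
            5 is a leaf — visit 5.
          Visit 19.
        At 23: no right child.
        Visit 23.
      Visit 32.
    Visit 14.
  Visit 4.
At 20: go right to 27.
  At 27: go left to 17.
    At 17: go left to 7.
      7 is a leaf — visit 7.
    At 17: go right to 12.
      At 12: no left child.
      At 12: go right to 31.
        At 31: no left child.
        At 31: go right to 18.
          18 is a leaf — visit 18.
        Visit 31.
      Visit 12.
    Visit 17.
  At 27: go right to 3.
    At 3: no left child.
    At 3: go right to 11.
      11 is a leaf — visit 11.
    Visit 3.
  Visit 27.
Visit 20.

6 5 19 23 32 14 4 7 18 31 12 17 11 3 27 20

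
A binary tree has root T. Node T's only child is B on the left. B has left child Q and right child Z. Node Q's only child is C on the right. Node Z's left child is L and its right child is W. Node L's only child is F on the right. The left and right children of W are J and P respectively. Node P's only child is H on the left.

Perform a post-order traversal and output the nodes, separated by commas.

C, Q, F, L, J, H, P, W, Z, B, T

Post-order visits the left subtree, then the right subtree, then the node.
At T: go left to B.
  At B: go left to Q.
    At Q: no left child.
    At Q: go right to C.
      C is a leaf — visit C.
    Visit Q.
  At B: go right to Z.
    At Z: go left to L.
      At L: no left child.
      At L: go right to F.
        F is a leaf — visit F.
      Visit L.
    At Z: go right to W.
      At W: go left to J.
        J is a leaf — visit J.
      At W: go right to P.
        At P: go left to H.
          H is a leaf — visit H.
        At P: no right child.
        Visit P.
      Visit W.
    Visit Z.
  Visit B.
At T: no right child.
Visit T.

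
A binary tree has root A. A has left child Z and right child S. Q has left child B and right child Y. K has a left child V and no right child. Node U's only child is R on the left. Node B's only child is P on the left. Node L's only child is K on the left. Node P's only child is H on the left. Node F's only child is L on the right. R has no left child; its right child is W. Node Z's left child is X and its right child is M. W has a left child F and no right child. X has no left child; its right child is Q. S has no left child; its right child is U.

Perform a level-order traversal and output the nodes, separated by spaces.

A Z S X M U Q R B Y W P F H L K V

Level-order visits nodes level by level from the root, left to right within each level.
Level 0: A
Level 1: Z, S
Level 2: X, M, U
Level 3: Q, R
Level 4: B, Y, W
Level 5: P, F
Level 6: H, L
Level 7: K
Level 8: V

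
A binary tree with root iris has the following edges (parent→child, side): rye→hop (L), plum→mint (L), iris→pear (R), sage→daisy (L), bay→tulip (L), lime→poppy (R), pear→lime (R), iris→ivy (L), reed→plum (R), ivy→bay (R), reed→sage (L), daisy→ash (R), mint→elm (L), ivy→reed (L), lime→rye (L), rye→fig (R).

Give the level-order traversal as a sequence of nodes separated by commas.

iris, ivy, pear, reed, bay, lime, sage, plum, tulip, rye, poppy, daisy, mint, hop, fig, ash, elm

Level-order visits nodes level by level from the root, left to right within each level.
Level 0: iris
Level 1: ivy, pear
Level 2: reed, bay, lime
Level 3: sage, plum, tulip, rye, poppy
Level 4: daisy, mint, hop, fig
Level 5: ash, elm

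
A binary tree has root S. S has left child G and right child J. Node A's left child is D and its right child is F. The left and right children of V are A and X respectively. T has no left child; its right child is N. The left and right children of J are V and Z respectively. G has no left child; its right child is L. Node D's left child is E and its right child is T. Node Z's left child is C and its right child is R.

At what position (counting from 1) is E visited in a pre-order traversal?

Pre-order visits the node, then its left subtree, then its right subtree.
Visit S.
At S: go left to G.
  Visit G.
  At G: no left child.
  At G: go right to L.
    L is a leaf — visit L.
At S: go right to J.
  Visit J.
  At J: go left to V.
    Visit V.
    At V: go left to A.
      Visit A.
      At A: go left to D.
        Visit D.
        At D: go left to E.
          E is a leaf — visit E.
        At D: go right to T.
          Visit T.
          At T: no left child.
          At T: go right to N.
            N is a leaf — visit N.
      At A: go right to F.
        F is a leaf — visit F.
    At V: go right to X.
      X is a leaf — visit X.
  At J: go right to Z.
    Visit Z.
    At Z: go left to C.
      C is a leaf — visit C.
    At Z: go right to R.
      R is a leaf — visit R.
Full pre-order sequence: S, G, L, J, V, A, D, E, T, N, F, X, Z, C, R.

8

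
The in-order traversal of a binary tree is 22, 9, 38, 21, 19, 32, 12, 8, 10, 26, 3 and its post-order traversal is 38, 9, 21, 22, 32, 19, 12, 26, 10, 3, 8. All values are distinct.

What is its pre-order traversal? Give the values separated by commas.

The last element of post-order is the root; it splits in-order into left and right subtrees.
Root 8: left subtree has 7 nodes {22, 9, 38, 21, 19, 32, 12}, right has 3 {10, 26, 3}.
  Root 12: left subtree has 6 nodes {22, 9, 38, 21, 19, 32}, right has 0 { }.
    Root 19: left subtree has 4 nodes {22, 9, 38, 21}, right has 1 {32}.
      Root 22: left subtree has 0 nodes { }, right has 3 {9, 38, 21}.
        Root 21: left subtree has 2 nodes {9, 38}, right has 0 { }.
          Root 9: left subtree has 0 nodes { }, right has 1 {38}.
  Root 3: left subtree has 2 nodes {10, 26}, right has 0 { }.
    Root 10: left subtree has 0 nodes { }, right has 1 {26}.

8, 12, 19, 22, 21, 9, 38, 32, 3, 10, 26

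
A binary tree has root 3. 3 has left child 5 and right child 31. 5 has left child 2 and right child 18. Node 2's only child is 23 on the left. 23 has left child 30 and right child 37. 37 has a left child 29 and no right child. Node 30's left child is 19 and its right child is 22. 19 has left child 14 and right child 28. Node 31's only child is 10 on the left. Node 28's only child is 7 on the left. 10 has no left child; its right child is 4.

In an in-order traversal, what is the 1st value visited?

In-order visits the left subtree, then the node, then the right subtree.
At 3: go left to 5.
  At 5: go left to 2.
    At 2: go left to 23.
      At 23: go left to 30.
        At 30: go left to 19.
          At 19: go left to 14.
            14 is a leaf — visit 14.
          Visit 19.
          At 19: go right to 28.
            At 28: go left to 7.
              7 is a leaf — visit 7.
            Visit 28.
            At 28: no right child.
        Visit 30.
        At 30: go right to 22.
          22 is a leaf — visit 22.
      Visit 23.
      At 23: go right to 37.
        At 37: go left to 29.
          29 is a leaf — visit 29.
        Visit 37.
        At 37: no right child.
    Visit 2.
    At 2: no right child.
  Visit 5.
  At 5: go right to 18.
    18 is a leaf — visit 18.
Visit 3.
At 3: go right to 31.
  At 31: go left to 10.
    At 10: no left child.
    Visit 10.
    At 10: go right to 4.
      4 is a leaf — visit 4.
  Visit 31.
  At 31: no right child.
Full in-order sequence: 14, 19, 7, 28, 30, 22, 23, 29, 37, 2, 5, 18, 3, 10, 4, 31.

14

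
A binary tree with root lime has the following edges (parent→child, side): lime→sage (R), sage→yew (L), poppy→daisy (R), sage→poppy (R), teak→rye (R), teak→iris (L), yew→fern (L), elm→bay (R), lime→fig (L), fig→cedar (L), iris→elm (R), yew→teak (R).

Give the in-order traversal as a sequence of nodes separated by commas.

In-order visits the left subtree, then the node, then the right subtree.
At lime: go left to fig.
  At fig: go left to cedar.
    cedar is a leaf — visit cedar.
  Visit fig.
  At fig: no right child.
Visit lime.
At lime: go right to sage.
  At sage: go left to yew.
    At yew: go left to fern.
      fern is a leaf — visit fern.
    Visit yew.
    At yew: go right to teak.
      At teak: go left to iris.
        At iris: no left child.
        Visit iris.
        At iris: go right to elm.
          At elm: no left child.
          Visit elm.
          At elm: go right to bay.
            bay is a leaf — visit bay.
      Visit teak.
      At teak: go right to rye.
        rye is a leaf — visit rye.
  Visit sage.
  At sage: go right to poppy.
    At poppy: no left child.
    Visit poppy.
    At poppy: go right to daisy.
      daisy is a leaf — visit daisy.

cedar, fig, lime, fern, yew, iris, elm, bay, teak, rye, sage, poppy, daisy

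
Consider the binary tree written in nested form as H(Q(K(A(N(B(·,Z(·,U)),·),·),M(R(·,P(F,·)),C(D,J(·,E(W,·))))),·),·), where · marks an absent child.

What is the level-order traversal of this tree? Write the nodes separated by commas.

Level-order visits nodes level by level from the root, left to right within each level.
Level 0: H
Level 1: Q
Level 2: K
Level 3: A, M
Level 4: N, R, C
Level 5: B, P, D, J
Level 6: Z, F, E
Level 7: U, W

H, Q, K, A, M, N, R, C, B, P, D, J, Z, F, E, U, W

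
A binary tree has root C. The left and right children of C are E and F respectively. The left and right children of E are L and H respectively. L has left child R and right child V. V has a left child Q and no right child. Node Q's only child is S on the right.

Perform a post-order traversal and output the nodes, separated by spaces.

R S Q V L H E F C

Post-order visits the left subtree, then the right subtree, then the node.
At C: go left to E.
  At E: go left to L.
    At L: go left to R.
      R is a leaf — visit R.
    At L: go right to V.
      At V: go left to Q.
        At Q: no left child.
        At Q: go right to S.
          S is a leaf — visit S.
        Visit Q.
      At V: no right child.
      Visit V.
    Visit L.
  At E: go right to H.
    H is a leaf — visit H.
  Visit E.
At C: go right to F.
  F is a leaf — visit F.
Visit C.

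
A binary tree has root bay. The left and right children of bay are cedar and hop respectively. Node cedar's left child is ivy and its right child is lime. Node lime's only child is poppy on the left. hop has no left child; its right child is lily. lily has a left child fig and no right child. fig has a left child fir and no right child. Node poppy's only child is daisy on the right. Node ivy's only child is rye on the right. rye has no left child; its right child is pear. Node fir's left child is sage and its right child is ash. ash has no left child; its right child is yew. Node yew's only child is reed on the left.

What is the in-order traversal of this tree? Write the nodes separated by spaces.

ivy rye pear cedar poppy daisy lime bay hop sage fir ash reed yew fig lily

In-order visits the left subtree, then the node, then the right subtree.
At bay: go left to cedar.
  At cedar: go left to ivy.
    At ivy: no left child.
    Visit ivy.
    At ivy: go right to rye.
      At rye: no left child.
      Visit rye.
      At rye: go right to pear.
        pear is a leaf — visit pear.
  Visit cedar.
  At cedar: go right to lime.
    At lime: go left to poppy.
      At poppy: no left child.
      Visit poppy.
      At poppy: go right to daisy.
        daisy is a leaf — visit daisy.
    Visit lime.
    At lime: no right child.
Visit bay.
At bay: go right to hop.
  At hop: no left child.
  Visit hop.
  At hop: go right to lily.
    At lily: go left to fig.
      At fig: go left to fir.
        At fir: go left to sage.
          sage is a leaf — visit sage.
        Visit fir.
        At fir: go right to ash.
          At ash: no left child.
          Visit ash.
          At ash: go right to yew.
            At yew: go left to reed.
              reed is a leaf — visit reed.
            Visit yew.
            At yew: no right child.
      Visit fig.
      At fig: no right child.
    Visit lily.
    At lily: no right child.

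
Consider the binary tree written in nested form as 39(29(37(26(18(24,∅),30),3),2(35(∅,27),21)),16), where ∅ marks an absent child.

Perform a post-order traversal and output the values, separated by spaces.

Post-order visits the left subtree, then the right subtree, then the node.
At 39: go left to 29.
  At 29: go left to 37.
    At 37: go left to 26.
      At 26: go left to 18.
        At 18: go left to 24.
          24 is a leaf — visit 24.
        At 18: no right child.
        Visit 18.
      At 26: go right to 30.
        30 is a leaf — visit 30.
      Visit 26.
    At 37: go right to 3.
      3 is a leaf — visit 3.
    Visit 37.
  At 29: go right to 2.
    At 2: go left to 35.
      At 35: no left child.
      At 35: go right to 27.
        27 is a leaf — visit 27.
      Visit 35.
    At 2: go right to 21.
      21 is a leaf — visit 21.
    Visit 2.
  Visit 29.
At 39: go right to 16.
  16 is a leaf — visit 16.
Visit 39.

24 18 30 26 3 37 27 35 21 2 29 16 39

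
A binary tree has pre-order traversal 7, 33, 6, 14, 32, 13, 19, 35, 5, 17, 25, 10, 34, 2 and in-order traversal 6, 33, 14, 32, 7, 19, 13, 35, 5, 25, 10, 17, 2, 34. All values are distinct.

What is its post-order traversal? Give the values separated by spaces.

The first element of pre-order is the root; it splits in-order into left and right subtrees.
Root 7: left subtree has 4 nodes {6, 33, 14, 32}, right has 9 {19, 13, 35, 5, 25, 10, 17, 2, 34}.
  Root 33: left subtree has 1 node {6}, right has 2 {14, 32}.
    Root 14: left subtree has 0 nodes { }, right has 1 {32}.
  Root 13: left subtree has 1 node {19}, right has 7 {35, 5, 25, 10, 17, 2, 34}.
    Root 35: left subtree has 0 nodes { }, right has 6 {5, 25, 10, 17, 2, 34}.
      Root 5: left subtree has 0 nodes { }, right has 5 {25, 10, 17, 2, 34}.
        Root 17: left subtree has 2 nodes {25, 10}, right has 2 {2, 34}.
          Root 25: left subtree has 0 nodes { }, right has 1 {10}.
          Root 34: left subtree has 1 node {2}, right has 0 { }.

6 32 14 33 19 10 25 2 34 17 5 35 13 7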